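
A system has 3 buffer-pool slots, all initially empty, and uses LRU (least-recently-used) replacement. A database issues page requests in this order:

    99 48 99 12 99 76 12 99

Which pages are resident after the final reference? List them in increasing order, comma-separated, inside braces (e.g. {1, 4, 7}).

99 -> fault, frames {99}
48 -> fault, frames {99,48}
99 -> hit
12 -> fault, frames {48,99,12}
99 -> hit
76 -> fault, evict 48, frames {12,99,76}
12 -> hit
99 -> hit

{12, 76, 99}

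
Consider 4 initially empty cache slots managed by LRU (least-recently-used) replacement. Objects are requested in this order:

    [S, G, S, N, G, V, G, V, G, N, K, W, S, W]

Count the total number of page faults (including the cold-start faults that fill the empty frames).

S: miss, frames {S}
G: miss, frames {S,G}
S: hit
N: miss, frames {G,S,N}
G: hit
V: miss, frames {S,N,G,V}
G: hit
V: hit
G: hit
N: hit
K: miss, evict S, frames {V,G,N,K}
W: miss, evict V, frames {G,N,K,W}
S: miss, evict G, frames {N,K,W,S}
W: hit
Page faults: 7.

7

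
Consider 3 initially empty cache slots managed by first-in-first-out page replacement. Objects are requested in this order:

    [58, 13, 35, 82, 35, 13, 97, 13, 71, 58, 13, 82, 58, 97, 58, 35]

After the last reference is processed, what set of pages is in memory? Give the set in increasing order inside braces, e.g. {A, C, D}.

58: fault, frames [58]
13: fault, frames [58, 13]
35: fault, frames [58, 13, 35]
82: fault, evict 58, frames [13, 35, 82]
35: hit
13: hit
97: fault, evict 13, frames [35, 82, 97]
13: fault, evict 35, frames [82, 97, 13]
71: fault, evict 82, frames [97, 13, 71]
58: fault, evict 97, frames [13, 71, 58]
13: hit
82: fault, evict 13, frames [71, 58, 82]
58: hit
97: fault, evict 71, frames [58, 82, 97]
58: hit
35: fault, evict 58, frames [82, 97, 35]

{35, 82, 97}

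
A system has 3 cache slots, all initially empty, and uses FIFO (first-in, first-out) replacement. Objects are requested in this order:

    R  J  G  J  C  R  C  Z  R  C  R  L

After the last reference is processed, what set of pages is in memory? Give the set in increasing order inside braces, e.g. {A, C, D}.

{L, R, Z}

R -> miss, frames (R)
J -> miss, frames (R J)
G -> miss, frames (R J G)
J -> hit
C -> miss, evict R, frames (J G C)
R -> miss, evict J, frames (G C R)
C -> hit
Z -> miss, evict G, frames (C R Z)
R -> hit
C -> hit
R -> hit
L -> miss, evict C, frames (R Z L)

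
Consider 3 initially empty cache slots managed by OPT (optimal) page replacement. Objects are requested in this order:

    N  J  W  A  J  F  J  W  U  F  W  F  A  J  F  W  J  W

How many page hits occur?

10

N: fault, frames {N}
J: fault, frames {N,J}
W: fault, frames {N,J,W}
A: fault, evict N, frames {J,W,A}
J: hit
F: fault, evict A, frames {J,W,F}
J: hit
W: hit
U: fault, evict J, frames {W,F,U}
F: hit
W: hit
F: hit
A: fault, evict U, frames {W,F,A}
J: fault, evict A, frames {W,F,J}
F: hit
W: hit
J: hit
W: hit
Hits: 10.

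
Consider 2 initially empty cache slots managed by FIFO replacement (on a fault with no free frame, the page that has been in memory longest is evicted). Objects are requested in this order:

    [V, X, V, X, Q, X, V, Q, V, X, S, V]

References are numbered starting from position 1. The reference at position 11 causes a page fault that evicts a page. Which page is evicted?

pos 1: V: miss, frames (V)
pos 2: X: miss, frames (V X)
pos 3: V: hit
pos 4: X: hit
pos 5: Q: miss, evict V, frames (X Q)
pos 6: X: hit
pos 7: V: miss, evict X, frames (Q V)
pos 8: Q: hit
pos 9: V: hit
pos 10: X: miss, evict Q, frames (V X)
pos 11: S: miss, evict V, frames (X S)
At position 11, page V is evicted.

V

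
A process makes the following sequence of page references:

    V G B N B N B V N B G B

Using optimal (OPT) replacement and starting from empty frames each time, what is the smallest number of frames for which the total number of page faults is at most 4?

4

f=1: 12 faults
f=2: 7 faults
f=3: 5 faults
f=4: 4 faults
Smallest f with faults ≤ 4 is 4.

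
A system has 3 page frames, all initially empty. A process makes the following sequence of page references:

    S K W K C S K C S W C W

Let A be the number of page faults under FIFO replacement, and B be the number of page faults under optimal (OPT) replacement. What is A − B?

Under FIFO: F F F . F F F . . F F . → 8 faults.
Under OPT: F F F . F . . . . F . . → 5 faults.
A − B = 8 − 5 = 3.

3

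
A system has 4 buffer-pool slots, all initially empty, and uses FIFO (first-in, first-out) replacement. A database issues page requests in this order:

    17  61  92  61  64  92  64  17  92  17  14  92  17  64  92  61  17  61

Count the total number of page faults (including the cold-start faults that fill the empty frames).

17 -> miss, frames [17]
61 -> miss, frames [17, 61]
92 -> miss, frames [17, 61, 92]
61 -> hit
64 -> miss, frames [17, 61, 92, 64]
92 -> hit
64 -> hit
17 -> hit
92 -> hit
17 -> hit
14 -> miss, evict 17, frames [61, 92, 64, 14]
92 -> hit
17 -> miss, evict 61, frames [92, 64, 14, 17]
64 -> hit
92 -> hit
61 -> miss, evict 92, frames [64, 14, 17, 61]
17 -> hit
61 -> hit
Page faults: 7.

7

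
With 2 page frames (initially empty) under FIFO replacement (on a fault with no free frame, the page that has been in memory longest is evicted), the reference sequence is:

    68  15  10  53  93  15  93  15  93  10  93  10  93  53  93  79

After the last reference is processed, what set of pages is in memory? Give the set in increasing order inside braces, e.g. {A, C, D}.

{53, 79}

68: fault, frames {68}
15: fault, frames {68,15}
10: fault, evict 68, frames {15,10}
53: fault, evict 15, frames {10,53}
93: fault, evict 10, frames {53,93}
15: fault, evict 53, frames {93,15}
93: hit
15: hit
93: hit
10: fault, evict 93, frames {15,10}
93: fault, evict 15, frames {10,93}
10: hit
93: hit
53: fault, evict 10, frames {93,53}
93: hit
79: fault, evict 93, frames {53,79}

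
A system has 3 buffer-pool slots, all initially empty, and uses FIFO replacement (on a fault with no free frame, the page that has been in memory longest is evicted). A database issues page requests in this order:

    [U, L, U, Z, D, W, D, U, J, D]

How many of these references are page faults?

U: fault, frames {U}
L: fault, frames {U,L}
U: hit
Z: fault, frames {U,L,Z}
D: fault, evict U, frames {L,Z,D}
W: fault, evict L, frames {Z,D,W}
D: hit
U: fault, evict Z, frames {D,W,U}
J: fault, evict D, frames {W,U,J}
D: fault, evict W, frames {U,J,D}
Page faults: 8.

8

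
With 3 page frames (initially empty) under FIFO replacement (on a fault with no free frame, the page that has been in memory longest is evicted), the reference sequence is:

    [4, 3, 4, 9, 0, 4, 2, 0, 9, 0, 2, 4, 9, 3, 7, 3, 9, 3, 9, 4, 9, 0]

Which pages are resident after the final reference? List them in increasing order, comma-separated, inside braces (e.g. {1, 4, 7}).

{0, 4, 9}

4 -> miss, frames {4}
3 -> miss, frames {4,3}
4 -> hit
9 -> miss, frames {4,3,9}
0 -> miss, evict 4, frames {3,9,0}
4 -> miss, evict 3, frames {9,0,4}
2 -> miss, evict 9, frames {0,4,2}
0 -> hit
9 -> miss, evict 0, frames {4,2,9}
0 -> miss, evict 4, frames {2,9,0}
2 -> hit
4 -> miss, evict 2, frames {9,0,4}
9 -> hit
3 -> miss, evict 9, frames {0,4,3}
7 -> miss, evict 0, frames {4,3,7}
3 -> hit
9 -> miss, evict 4, frames {3,7,9}
3 -> hit
9 -> hit
4 -> miss, evict 3, frames {7,9,4}
9 -> hit
0 -> miss, evict 7, frames {9,4,0}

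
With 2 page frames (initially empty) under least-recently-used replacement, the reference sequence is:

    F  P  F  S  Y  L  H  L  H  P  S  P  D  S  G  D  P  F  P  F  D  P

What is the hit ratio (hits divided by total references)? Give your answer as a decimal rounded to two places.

0.27

F -> fault, frames [F]
P -> fault, frames [F, P]
F -> hit
S -> fault, evict P, frames [F, S]
Y -> fault, evict F, frames [S, Y]
L -> fault, evict S, frames [Y, L]
H -> fault, evict Y, frames [L, H]
L -> hit
H -> hit
P -> fault, evict L, frames [H, P]
S -> fault, evict H, frames [P, S]
P -> hit
D -> fault, evict S, frames [P, D]
S -> fault, evict P, frames [D, S]
G -> fault, evict D, frames [S, G]
D -> fault, evict S, frames [G, D]
P -> fault, evict G, frames [D, P]
F -> fault, evict D, frames [P, F]
P -> hit
F -> hit
D -> fault, evict P, frames [F, D]
P -> fault, evict F, frames [D, P]
Hits: 6 of 22 references → 6/22 = 0.2727.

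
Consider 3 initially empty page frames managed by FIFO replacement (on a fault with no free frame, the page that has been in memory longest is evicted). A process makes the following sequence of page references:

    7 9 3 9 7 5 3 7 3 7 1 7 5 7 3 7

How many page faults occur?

7

7 → fault, frames (7)
9 → fault, frames (7 9)
3 → fault, frames (7 9 3)
9 → hit
7 → hit
5 → fault, evict 7, frames (9 3 5)
3 → hit
7 → fault, evict 9, frames (3 5 7)
3 → hit
7 → hit
1 → fault, evict 3, frames (5 7 1)
7 → hit
5 → hit
7 → hit
3 → fault, evict 5, frames (7 1 3)
7 → hit
Page faults: 7.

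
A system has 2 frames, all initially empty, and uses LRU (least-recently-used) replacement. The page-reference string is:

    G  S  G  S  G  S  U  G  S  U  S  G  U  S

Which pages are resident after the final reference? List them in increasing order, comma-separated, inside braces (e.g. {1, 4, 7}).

{S, U}

G -> fault, frames (G)
S -> fault, frames (G S)
G -> hit
S -> hit
G -> hit
S -> hit
U -> fault, evict G, frames (S U)
G -> fault, evict S, frames (U G)
S -> fault, evict U, frames (G S)
U -> fault, evict G, frames (S U)
S -> hit
G -> fault, evict U, frames (S G)
U -> fault, evict S, frames (G U)
S -> fault, evict G, frames (U S)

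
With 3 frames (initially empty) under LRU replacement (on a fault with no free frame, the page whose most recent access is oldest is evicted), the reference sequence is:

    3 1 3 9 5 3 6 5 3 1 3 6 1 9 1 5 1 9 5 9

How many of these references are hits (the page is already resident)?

3 -> miss, frames (3)
1 -> miss, frames (3 1)
3 -> hit
9 -> miss, frames (1 3 9)
5 -> miss, evict 1, frames (3 9 5)
3 -> hit
6 -> miss, evict 9, frames (5 3 6)
5 -> hit
3 -> hit
1 -> miss, evict 6, frames (5 3 1)
3 -> hit
6 -> miss, evict 5, frames (1 3 6)
1 -> hit
9 -> miss, evict 3, frames (6 1 9)
1 -> hit
5 -> miss, evict 6, frames (9 1 5)
1 -> hit
9 -> hit
5 -> hit
9 -> hit
Hits: 11.

11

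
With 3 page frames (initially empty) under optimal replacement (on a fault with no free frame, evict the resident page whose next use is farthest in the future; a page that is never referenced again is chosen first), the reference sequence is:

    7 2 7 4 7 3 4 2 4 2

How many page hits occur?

7 -> miss, frames [7]
2 -> miss, frames [7, 2]
7 -> hit
4 -> miss, frames [7, 2, 4]
7 -> hit
3 -> miss, evict 7, frames [2, 4, 3]
4 -> hit
2 -> hit
4 -> hit
2 -> hit
Hits: 6.

6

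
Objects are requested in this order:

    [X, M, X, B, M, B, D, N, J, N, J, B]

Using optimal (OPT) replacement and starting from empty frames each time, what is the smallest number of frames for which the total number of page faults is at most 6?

3

f=1: 12 faults
f=2: 7 faults
f=3: 6 faults
f=4: 6 faults
f=5: 6 faults
f=6: 6 faults
Smallest f with faults ≤ 6 is 3.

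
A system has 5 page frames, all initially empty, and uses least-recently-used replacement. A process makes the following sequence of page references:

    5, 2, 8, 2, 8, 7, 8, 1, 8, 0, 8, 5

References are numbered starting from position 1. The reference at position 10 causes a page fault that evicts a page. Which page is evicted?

5

pos 1: 5 → fault, frames [5]
pos 2: 2 → fault, frames [5, 2]
pos 3: 8 → fault, frames [5, 2, 8]
pos 4: 2 → hit
pos 5: 8 → hit
pos 6: 7 → fault, frames [5, 2, 8, 7]
pos 7: 8 → hit
pos 8: 1 → fault, frames [5, 2, 7, 8, 1]
pos 9: 8 → hit
pos 10: 0 → fault, evict 5, frames [2, 7, 1, 8, 0]
At position 10, page 5 is evicted.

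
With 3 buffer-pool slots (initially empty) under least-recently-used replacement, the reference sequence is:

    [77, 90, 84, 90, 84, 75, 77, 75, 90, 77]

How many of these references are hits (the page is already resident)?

4

77 → miss, frames (77)
90 → miss, frames (77 90)
84 → miss, frames (77 90 84)
90 → hit
84 → hit
75 → miss, evict 77, frames (90 84 75)
77 → miss, evict 90, frames (84 75 77)
75 → hit
90 → miss, evict 84, frames (77 75 90)
77 → hit
Hits: 4.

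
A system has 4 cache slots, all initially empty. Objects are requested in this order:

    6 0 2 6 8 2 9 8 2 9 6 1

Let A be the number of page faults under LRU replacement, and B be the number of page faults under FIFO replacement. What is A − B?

-1

Under LRU: F F F . F . F . . . . F → 6 faults.
Under FIFO: F F F . F . F . . . F F → 7 faults.
A − B = 6 − 7 = -1.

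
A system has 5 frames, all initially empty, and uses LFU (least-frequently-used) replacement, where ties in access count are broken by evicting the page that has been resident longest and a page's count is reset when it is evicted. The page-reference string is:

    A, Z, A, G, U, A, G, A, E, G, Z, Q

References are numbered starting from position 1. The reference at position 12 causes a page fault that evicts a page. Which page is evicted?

pos 1: A -> fault, frames (A)
pos 2: Z -> fault, frames (A Z)
pos 3: A -> hit
pos 4: G -> fault, frames (A Z G)
pos 5: U -> fault, frames (A Z G U)
pos 6: A -> hit
pos 7: G -> hit
pos 8: A -> hit
pos 9: E -> fault, frames (A Z G U E)
pos 10: G -> hit
pos 11: Z -> hit
pos 12: Q -> fault, evict U, frames (A Z G E Q)
At position 12, page U is evicted.

U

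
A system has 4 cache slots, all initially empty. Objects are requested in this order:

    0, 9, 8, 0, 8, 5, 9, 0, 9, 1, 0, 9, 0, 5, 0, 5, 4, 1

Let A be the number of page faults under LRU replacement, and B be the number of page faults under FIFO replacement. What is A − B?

-1

Under LRU: F F F . . F . . . F . . . . . . F F → 7 faults.
Under FIFO: F F F . . F . . . F F F . . . . F . → 8 faults.
A − B = 7 − 8 = -1.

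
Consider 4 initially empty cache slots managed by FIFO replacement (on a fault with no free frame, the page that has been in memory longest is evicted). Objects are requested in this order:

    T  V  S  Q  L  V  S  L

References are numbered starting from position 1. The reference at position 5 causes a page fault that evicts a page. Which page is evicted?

pos 1: T -> fault, frames {T}
pos 2: V -> fault, frames {T,V}
pos 3: S -> fault, frames {T,V,S}
pos 4: Q -> fault, frames {T,V,S,Q}
pos 5: L -> fault, evict T, frames {V,S,Q,L}
At position 5, page T is evicted.

T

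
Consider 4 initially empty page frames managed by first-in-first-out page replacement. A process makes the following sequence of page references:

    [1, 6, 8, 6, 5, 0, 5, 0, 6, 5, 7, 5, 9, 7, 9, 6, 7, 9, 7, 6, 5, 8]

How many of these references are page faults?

10

1 → fault, frames [1]
6 → fault, frames [1, 6]
8 → fault, frames [1, 6, 8]
6 → hit
5 → fault, frames [1, 6, 8, 5]
0 → fault, evict 1, frames [6, 8, 5, 0]
5 → hit
0 → hit
6 → hit
5 → hit
7 → fault, evict 6, frames [8, 5, 0, 7]
5 → hit
9 → fault, evict 8, frames [5, 0, 7, 9]
7 → hit
9 → hit
6 → fault, evict 5, frames [0, 7, 9, 6]
7 → hit
9 → hit
7 → hit
6 → hit
5 → fault, evict 0, frames [7, 9, 6, 5]
8 → fault, evict 7, frames [9, 6, 5, 8]
Page faults: 10.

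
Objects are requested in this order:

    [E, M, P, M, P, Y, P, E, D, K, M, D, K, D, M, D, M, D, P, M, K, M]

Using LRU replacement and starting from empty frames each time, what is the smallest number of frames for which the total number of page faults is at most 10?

f=1: 22 faults
f=2: 14 faults
f=3: 10 faults
f=4: 8 faults
f=5: 7 faults
f=6: 6 faults
Smallest f with faults ≤ 10 is 3.

3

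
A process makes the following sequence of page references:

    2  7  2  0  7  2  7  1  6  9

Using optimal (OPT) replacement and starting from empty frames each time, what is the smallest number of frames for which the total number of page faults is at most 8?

f=1: 10 faults
f=2: 7 faults
f=3: 6 faults
f=4: 6 faults
f=5: 6 faults
f=6: 6 faults
Smallest f with faults ≤ 8 is 2.

2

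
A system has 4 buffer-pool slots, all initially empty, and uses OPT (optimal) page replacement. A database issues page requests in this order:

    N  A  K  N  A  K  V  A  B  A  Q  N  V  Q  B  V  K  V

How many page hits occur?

11

N -> fault, frames [N]
A -> fault, frames [N, A]
K -> fault, frames [N, A, K]
N -> hit
A -> hit
K -> hit
V -> fault, frames [N, A, K, V]
A -> hit
B -> fault, evict K, frames [N, A, V, B]
A -> hit
Q -> fault, evict A, frames [N, V, B, Q]
N -> hit
V -> hit
Q -> hit
B -> hit
V -> hit
K -> fault, evict Q, frames [N, V, B, K]
V -> hit
Hits: 11.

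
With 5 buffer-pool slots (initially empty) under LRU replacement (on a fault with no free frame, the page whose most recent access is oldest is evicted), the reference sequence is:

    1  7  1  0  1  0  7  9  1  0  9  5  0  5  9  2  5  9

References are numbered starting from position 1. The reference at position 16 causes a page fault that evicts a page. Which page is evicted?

pos 1: 1 -> fault, frames (1)
pos 2: 7 -> fault, frames (1 7)
pos 3: 1 -> hit
pos 4: 0 -> fault, frames (7 1 0)
pos 5: 1 -> hit
pos 6: 0 -> hit
pos 7: 7 -> hit
pos 8: 9 -> fault, frames (1 0 7 9)
pos 9: 1 -> hit
pos 10: 0 -> hit
pos 11: 9 -> hit
pos 12: 5 -> fault, frames (7 1 0 9 5)
pos 13: 0 -> hit
pos 14: 5 -> hit
pos 15: 9 -> hit
pos 16: 2 -> fault, evict 7, frames (1 0 5 9 2)
At position 16, page 7 is evicted.

7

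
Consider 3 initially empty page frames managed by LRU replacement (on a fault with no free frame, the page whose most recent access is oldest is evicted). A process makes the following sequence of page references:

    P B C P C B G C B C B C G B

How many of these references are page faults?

4

P → fault, frames {P}
B → fault, frames {P,B}
C → fault, frames {P,B,C}
P → hit
C → hit
B → hit
G → fault, evict P, frames {C,B,G}
C → hit
B → hit
C → hit
B → hit
C → hit
G → hit
B → hit
Page faults: 4.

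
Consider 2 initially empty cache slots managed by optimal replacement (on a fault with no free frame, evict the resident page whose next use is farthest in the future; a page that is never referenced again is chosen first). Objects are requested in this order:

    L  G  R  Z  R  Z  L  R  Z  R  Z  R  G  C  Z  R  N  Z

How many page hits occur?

L -> fault, frames [L]
G -> fault, frames [L, G]
R -> fault, evict G, frames [L, R]
Z -> fault, evict L, frames [R, Z]
R -> hit
Z -> hit
L -> fault, evict Z, frames [R, L]
R -> hit
Z -> fault, evict L, frames [R, Z]
R -> hit
Z -> hit
R -> hit
G -> fault, evict R, frames [Z, G]
C -> fault, evict G, frames [Z, C]
Z -> hit
R -> fault, evict C, frames [Z, R]
N -> fault, evict R, frames [Z, N]
Z -> hit
Hits: 8.

8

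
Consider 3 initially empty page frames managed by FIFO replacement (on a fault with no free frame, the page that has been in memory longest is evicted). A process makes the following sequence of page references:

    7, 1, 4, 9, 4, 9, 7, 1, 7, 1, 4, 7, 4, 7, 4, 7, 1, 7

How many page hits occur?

11

7: fault, frames [7]
1: fault, frames [7, 1]
4: fault, frames [7, 1, 4]
9: fault, evict 7, frames [1, 4, 9]
4: hit
9: hit
7: fault, evict 1, frames [4, 9, 7]
1: fault, evict 4, frames [9, 7, 1]
7: hit
1: hit
4: fault, evict 9, frames [7, 1, 4]
7: hit
4: hit
7: hit
4: hit
7: hit
1: hit
7: hit
Hits: 11.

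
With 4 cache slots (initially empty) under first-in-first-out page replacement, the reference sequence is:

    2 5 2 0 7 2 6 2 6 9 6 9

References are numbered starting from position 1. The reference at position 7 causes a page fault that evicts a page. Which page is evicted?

2

pos 1: 2 -> miss, frames {2}
pos 2: 5 -> miss, frames {2,5}
pos 3: 2 -> hit
pos 4: 0 -> miss, frames {2,5,0}
pos 5: 7 -> miss, frames {2,5,0,7}
pos 6: 2 -> hit
pos 7: 6 -> miss, evict 2, frames {5,0,7,6}
At position 7, page 2 is evicted.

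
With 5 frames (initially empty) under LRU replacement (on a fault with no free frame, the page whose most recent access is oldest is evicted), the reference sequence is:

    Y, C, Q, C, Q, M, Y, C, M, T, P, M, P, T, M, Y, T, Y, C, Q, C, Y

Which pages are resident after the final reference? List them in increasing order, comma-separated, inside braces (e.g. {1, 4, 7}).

Y -> fault, frames {Y}
C -> fault, frames {Y,C}
Q -> fault, frames {Y,C,Q}
C -> hit
Q -> hit
M -> fault, frames {Y,C,Q,M}
Y -> hit
C -> hit
M -> hit
T -> fault, frames {Q,Y,C,M,T}
P -> fault, evict Q, frames {Y,C,M,T,P}
M -> hit
P -> hit
T -> hit
M -> hit
Y -> hit
T -> hit
Y -> hit
C -> hit
Q -> fault, evict P, frames {M,T,Y,C,Q}
C -> hit
Y -> hit

{C, M, Q, T, Y}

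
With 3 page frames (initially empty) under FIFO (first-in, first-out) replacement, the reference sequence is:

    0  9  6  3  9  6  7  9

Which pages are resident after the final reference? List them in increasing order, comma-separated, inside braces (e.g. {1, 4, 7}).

{3, 7, 9}

0: miss, frames {0}
9: miss, frames {0,9}
6: miss, frames {0,9,6}
3: miss, evict 0, frames {9,6,3}
9: hit
6: hit
7: miss, evict 9, frames {6,3,7}
9: miss, evict 6, frames {3,7,9}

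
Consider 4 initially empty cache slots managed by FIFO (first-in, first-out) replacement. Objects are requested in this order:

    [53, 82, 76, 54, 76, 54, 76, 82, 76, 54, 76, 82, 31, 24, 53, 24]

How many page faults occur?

53 → miss, frames (53)
82 → miss, frames (53 82)
76 → miss, frames (53 82 76)
54 → miss, frames (53 82 76 54)
76 → hit
54 → hit
76 → hit
82 → hit
76 → hit
54 → hit
76 → hit
82 → hit
31 → miss, evict 53, frames (82 76 54 31)
24 → miss, evict 82, frames (76 54 31 24)
53 → miss, evict 76, frames (54 31 24 53)
24 → hit
Page faults: 7.

7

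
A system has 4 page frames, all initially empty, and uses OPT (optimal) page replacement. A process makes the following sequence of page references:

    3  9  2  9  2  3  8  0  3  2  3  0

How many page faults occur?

5

3: miss, frames (3)
9: miss, frames (3 9)
2: miss, frames (3 9 2)
9: hit
2: hit
3: hit
8: miss, frames (3 9 2 8)
0: miss, evict 8, frames (3 9 2 0)
3: hit
2: hit
3: hit
0: hit
Page faults: 5.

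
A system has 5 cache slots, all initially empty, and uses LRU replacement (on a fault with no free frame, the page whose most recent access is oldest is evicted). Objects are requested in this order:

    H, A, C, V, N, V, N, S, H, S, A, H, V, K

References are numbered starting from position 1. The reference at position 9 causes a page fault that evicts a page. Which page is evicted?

pos 1: H → miss, frames {H}
pos 2: A → miss, frames {H,A}
pos 3: C → miss, frames {H,A,C}
pos 4: V → miss, frames {H,A,C,V}
pos 5: N → miss, frames {H,A,C,V,N}
pos 6: V → hit
pos 7: N → hit
pos 8: S → miss, evict H, frames {A,C,V,N,S}
pos 9: H → miss, evict A, frames {C,V,N,S,H}
At position 9, page A is evicted.

A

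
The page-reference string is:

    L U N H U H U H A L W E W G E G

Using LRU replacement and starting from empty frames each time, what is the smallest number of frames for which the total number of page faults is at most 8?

f=1: 16 faults
f=2: 11 faults
f=3: 9 faults
f=4: 9 faults
f=5: 8 faults
f=6: 8 faults
f=7: 8 faults
f=8: 8 faults
Smallest f with faults ≤ 8 is 5.

5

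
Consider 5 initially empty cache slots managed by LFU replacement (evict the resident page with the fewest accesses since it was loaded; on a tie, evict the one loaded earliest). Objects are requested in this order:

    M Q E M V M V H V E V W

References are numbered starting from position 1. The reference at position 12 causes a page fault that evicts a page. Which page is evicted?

pos 1: M → fault, frames [M]
pos 2: Q → fault, frames [M, Q]
pos 3: E → fault, frames [M, Q, E]
pos 4: M → hit
pos 5: V → fault, frames [M, Q, E, V]
pos 6: M → hit
pos 7: V → hit
pos 8: H → fault, frames [M, Q, E, V, H]
pos 9: V → hit
pos 10: E → hit
pos 11: V → hit
pos 12: W → fault, evict Q, frames [M, E, V, H, W]
At position 12, page Q is evicted.

Q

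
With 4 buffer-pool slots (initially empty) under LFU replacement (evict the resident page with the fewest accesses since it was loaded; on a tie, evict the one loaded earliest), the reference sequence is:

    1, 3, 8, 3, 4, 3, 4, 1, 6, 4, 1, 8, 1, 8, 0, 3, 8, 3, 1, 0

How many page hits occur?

1 -> miss, frames {1}
3 -> miss, frames {1,3}
8 -> miss, frames {1,3,8}
3 -> hit
4 -> miss, frames {1,3,8,4}
3 -> hit
4 -> hit
1 -> hit
6 -> miss, evict 8, frames {1,3,4,6}
4 -> hit
1 -> hit
8 -> miss, evict 6, frames {1,3,4,8}
1 -> hit
8 -> hit
0 -> miss, evict 8, frames {1,3,4,0}
3 -> hit
8 -> miss, evict 0, frames {1,3,4,8}
3 -> hit
1 -> hit
0 -> miss, evict 8, frames {1,3,4,0}
Hits: 11.

11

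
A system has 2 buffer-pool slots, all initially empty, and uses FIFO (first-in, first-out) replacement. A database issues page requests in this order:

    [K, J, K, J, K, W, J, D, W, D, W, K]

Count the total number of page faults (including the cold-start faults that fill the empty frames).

K -> fault, frames [K]
J -> fault, frames [K, J]
K -> hit
J -> hit
K -> hit
W -> fault, evict K, frames [J, W]
J -> hit
D -> fault, evict J, frames [W, D]
W -> hit
D -> hit
W -> hit
K -> fault, evict W, frames [D, K]
Page faults: 5.

5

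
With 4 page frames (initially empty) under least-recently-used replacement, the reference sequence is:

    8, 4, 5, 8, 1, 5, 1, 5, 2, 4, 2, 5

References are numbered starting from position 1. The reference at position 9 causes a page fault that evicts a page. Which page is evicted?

4

pos 1: 8 -> fault, frames {8}
pos 2: 4 -> fault, frames {8,4}
pos 3: 5 -> fault, frames {8,4,5}
pos 4: 8 -> hit
pos 5: 1 -> fault, frames {4,5,8,1}
pos 6: 5 -> hit
pos 7: 1 -> hit
pos 8: 5 -> hit
pos 9: 2 -> fault, evict 4, frames {8,1,5,2}
At position 9, page 4 is evicted.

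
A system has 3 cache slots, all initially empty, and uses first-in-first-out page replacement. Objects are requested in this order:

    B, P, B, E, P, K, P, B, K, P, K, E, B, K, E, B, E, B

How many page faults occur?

B → fault, frames {B}
P → fault, frames {B,P}
B → hit
E → fault, frames {B,P,E}
P → hit
K → fault, evict B, frames {P,E,K}
P → hit
B → fault, evict P, frames {E,K,B}
K → hit
P → fault, evict E, frames {K,B,P}
K → hit
E → fault, evict K, frames {B,P,E}
B → hit
K → fault, evict B, frames {P,E,K}
E → hit
B → fault, evict P, frames {E,K,B}
E → hit
B → hit
Page faults: 9.

9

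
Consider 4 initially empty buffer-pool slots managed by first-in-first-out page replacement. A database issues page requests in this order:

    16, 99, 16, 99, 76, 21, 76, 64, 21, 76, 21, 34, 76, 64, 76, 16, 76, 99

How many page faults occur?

16 → fault, frames [16]
99 → fault, frames [16, 99]
16 → hit
99 → hit
76 → fault, frames [16, 99, 76]
21 → fault, frames [16, 99, 76, 21]
76 → hit
64 → fault, evict 16, frames [99, 76, 21, 64]
21 → hit
76 → hit
21 → hit
34 → fault, evict 99, frames [76, 21, 64, 34]
76 → hit
64 → hit
76 → hit
16 → fault, evict 76, frames [21, 64, 34, 16]
76 → fault, evict 21, frames [64, 34, 16, 76]
99 → fault, evict 64, frames [34, 16, 76, 99]
Page faults: 9.

9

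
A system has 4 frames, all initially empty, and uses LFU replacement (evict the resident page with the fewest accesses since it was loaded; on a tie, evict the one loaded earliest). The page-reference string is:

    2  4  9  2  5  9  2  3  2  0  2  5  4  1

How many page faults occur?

9

2 → fault, frames (2)
4 → fault, frames (2 4)
9 → fault, frames (2 4 9)
2 → hit
5 → fault, frames (2 4 9 5)
9 → hit
2 → hit
3 → fault, evict 4, frames (2 9 5 3)
2 → hit
0 → fault, evict 5, frames (2 9 3 0)
2 → hit
5 → fault, evict 3, frames (2 9 0 5)
4 → fault, evict 0, frames (2 9 5 4)
1 → fault, evict 5, frames (2 9 4 1)
Page faults: 9.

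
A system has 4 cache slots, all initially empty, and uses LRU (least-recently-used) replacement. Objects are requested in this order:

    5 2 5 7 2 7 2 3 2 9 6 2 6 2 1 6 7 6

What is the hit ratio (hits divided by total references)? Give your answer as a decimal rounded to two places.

0.56

5 → fault, frames {5}
2 → fault, frames {5,2}
5 → hit
7 → fault, frames {2,5,7}
2 → hit
7 → hit
2 → hit
3 → fault, frames {5,7,2,3}
2 → hit
9 → fault, evict 5, frames {7,3,2,9}
6 → fault, evict 7, frames {3,2,9,6}
2 → hit
6 → hit
2 → hit
1 → fault, evict 3, frames {9,6,2,1}
6 → hit
7 → fault, evict 9, frames {2,1,6,7}
6 → hit
Hits: 10 of 18 references → 10/18 = 0.5556.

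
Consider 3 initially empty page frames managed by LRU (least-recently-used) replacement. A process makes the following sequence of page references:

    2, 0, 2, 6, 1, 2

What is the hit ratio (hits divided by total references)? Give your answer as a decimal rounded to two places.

0.33

2: miss, frames [2]
0: miss, frames [2, 0]
2: hit
6: miss, frames [0, 2, 6]
1: miss, evict 0, frames [2, 6, 1]
2: hit
Hits: 2 of 6 references → 2/6 = 0.3333.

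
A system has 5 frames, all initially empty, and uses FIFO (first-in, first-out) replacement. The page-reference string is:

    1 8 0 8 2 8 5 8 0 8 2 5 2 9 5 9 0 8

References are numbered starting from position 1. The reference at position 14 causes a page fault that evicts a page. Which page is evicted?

pos 1: 1: fault, frames [1]
pos 2: 8: fault, frames [1, 8]
pos 3: 0: fault, frames [1, 8, 0]
pos 4: 8: hit
pos 5: 2: fault, frames [1, 8, 0, 2]
pos 6: 8: hit
pos 7: 5: fault, frames [1, 8, 0, 2, 5]
pos 8: 8: hit
pos 9: 0: hit
pos 10: 8: hit
pos 11: 2: hit
pos 12: 5: hit
pos 13: 2: hit
pos 14: 9: fault, evict 1, frames [8, 0, 2, 5, 9]
At position 14, page 1 is evicted.

1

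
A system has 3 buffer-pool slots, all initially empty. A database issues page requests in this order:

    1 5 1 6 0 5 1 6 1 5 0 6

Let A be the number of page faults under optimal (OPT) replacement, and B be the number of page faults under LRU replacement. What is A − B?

Under OPT: F F . F F . . F . . F . → 6 faults.
Under LRU: F F . F F F F F . . F F → 9 faults.
A − B = 6 − 9 = -3.

-3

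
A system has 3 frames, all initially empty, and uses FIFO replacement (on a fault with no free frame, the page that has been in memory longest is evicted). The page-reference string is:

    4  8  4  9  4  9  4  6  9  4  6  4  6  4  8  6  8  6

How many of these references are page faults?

6

4: fault, frames [4]
8: fault, frames [4, 8]
4: hit
9: fault, frames [4, 8, 9]
4: hit
9: hit
4: hit
6: fault, evict 4, frames [8, 9, 6]
9: hit
4: fault, evict 8, frames [9, 6, 4]
6: hit
4: hit
6: hit
4: hit
8: fault, evict 9, frames [6, 4, 8]
6: hit
8: hit
6: hit
Page faults: 6.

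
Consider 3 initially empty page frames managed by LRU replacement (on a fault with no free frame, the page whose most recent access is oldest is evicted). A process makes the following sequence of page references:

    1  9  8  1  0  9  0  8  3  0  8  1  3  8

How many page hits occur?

1 → miss, frames {1}
9 → miss, frames {1,9}
8 → miss, frames {1,9,8}
1 → hit
0 → miss, evict 9, frames {8,1,0}
9 → miss, evict 8, frames {1,0,9}
0 → hit
8 → miss, evict 1, frames {9,0,8}
3 → miss, evict 9, frames {0,8,3}
0 → hit
8 → hit
1 → miss, evict 3, frames {0,8,1}
3 → miss, evict 0, frames {8,1,3}
8 → hit
Hits: 5.

5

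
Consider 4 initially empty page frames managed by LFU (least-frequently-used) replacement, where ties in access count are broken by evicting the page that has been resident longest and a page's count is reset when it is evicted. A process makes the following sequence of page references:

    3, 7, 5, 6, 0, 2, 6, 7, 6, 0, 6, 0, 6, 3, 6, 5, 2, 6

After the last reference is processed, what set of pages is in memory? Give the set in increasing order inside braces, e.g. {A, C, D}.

3 -> miss, frames (3)
7 -> miss, frames (3 7)
5 -> miss, frames (3 7 5)
6 -> miss, frames (3 7 5 6)
0 -> miss, evict 3, frames (7 5 6 0)
2 -> miss, evict 7, frames (5 6 0 2)
6 -> hit
7 -> miss, evict 5, frames (6 0 2 7)
6 -> hit
0 -> hit
6 -> hit
0 -> hit
6 -> hit
3 -> miss, evict 2, frames (6 0 7 3)
6 -> hit
5 -> miss, evict 7, frames (6 0 3 5)
2 -> miss, evict 3, frames (6 0 5 2)
6 -> hit

{0, 2, 5, 6}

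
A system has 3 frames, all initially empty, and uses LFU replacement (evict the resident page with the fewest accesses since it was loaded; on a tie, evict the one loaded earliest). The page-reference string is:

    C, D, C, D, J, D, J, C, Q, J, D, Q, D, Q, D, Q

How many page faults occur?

6

C: fault, frames {C}
D: fault, frames {C,D}
C: hit
D: hit
J: fault, frames {C,D,J}
D: hit
J: hit
C: hit
Q: fault, evict J, frames {C,D,Q}
J: fault, evict Q, frames {C,D,J}
D: hit
Q: fault, evict J, frames {C,D,Q}
D: hit
Q: hit
D: hit
Q: hit
Page faults: 6.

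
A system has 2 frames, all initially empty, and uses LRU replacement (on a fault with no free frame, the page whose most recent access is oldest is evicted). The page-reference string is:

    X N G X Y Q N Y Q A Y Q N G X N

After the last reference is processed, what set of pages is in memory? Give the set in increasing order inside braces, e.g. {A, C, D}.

{N, X}

X -> miss, frames {X}
N -> miss, frames {X,N}
G -> miss, evict X, frames {N,G}
X -> miss, evict N, frames {G,X}
Y -> miss, evict G, frames {X,Y}
Q -> miss, evict X, frames {Y,Q}
N -> miss, evict Y, frames {Q,N}
Y -> miss, evict Q, frames {N,Y}
Q -> miss, evict N, frames {Y,Q}
A -> miss, evict Y, frames {Q,A}
Y -> miss, evict Q, frames {A,Y}
Q -> miss, evict A, frames {Y,Q}
N -> miss, evict Y, frames {Q,N}
G -> miss, evict Q, frames {N,G}
X -> miss, evict N, frames {G,X}
N -> miss, evict G, frames {X,N}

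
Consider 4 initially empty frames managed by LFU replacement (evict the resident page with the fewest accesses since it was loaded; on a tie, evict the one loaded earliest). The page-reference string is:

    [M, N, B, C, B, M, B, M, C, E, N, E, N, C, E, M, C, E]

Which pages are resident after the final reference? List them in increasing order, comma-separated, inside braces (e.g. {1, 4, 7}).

M → miss, frames [M]
N → miss, frames [M, N]
B → miss, frames [M, N, B]
C → miss, frames [M, N, B, C]
B → hit
M → hit
B → hit
M → hit
C → hit
E → miss, evict N, frames [M, B, C, E]
N → miss, evict E, frames [M, B, C, N]
E → miss, evict N, frames [M, B, C, E]
N → miss, evict E, frames [M, B, C, N]
C → hit
E → miss, evict N, frames [M, B, C, E]
M → hit
C → hit
E → hit

{B, C, E, M}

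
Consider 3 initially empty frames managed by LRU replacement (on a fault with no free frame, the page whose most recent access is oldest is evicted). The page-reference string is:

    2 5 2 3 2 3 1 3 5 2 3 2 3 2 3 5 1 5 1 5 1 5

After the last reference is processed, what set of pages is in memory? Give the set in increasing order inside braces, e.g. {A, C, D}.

{1, 3, 5}

2 -> fault, frames [2]
5 -> fault, frames [2, 5]
2 -> hit
3 -> fault, frames [5, 2, 3]
2 -> hit
3 -> hit
1 -> fault, evict 5, frames [2, 3, 1]
3 -> hit
5 -> fault, evict 2, frames [1, 3, 5]
2 -> fault, evict 1, frames [3, 5, 2]
3 -> hit
2 -> hit
3 -> hit
2 -> hit
3 -> hit
5 -> hit
1 -> fault, evict 2, frames [3, 5, 1]
5 -> hit
1 -> hit
5 -> hit
1 -> hit
5 -> hit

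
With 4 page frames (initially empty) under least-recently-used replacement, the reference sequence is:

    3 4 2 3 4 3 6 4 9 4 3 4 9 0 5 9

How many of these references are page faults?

3: fault, frames {3}
4: fault, frames {3,4}
2: fault, frames {3,4,2}
3: hit
4: hit
3: hit
6: fault, frames {2,4,3,6}
4: hit
9: fault, evict 2, frames {3,6,4,9}
4: hit
3: hit
4: hit
9: hit
0: fault, evict 6, frames {3,4,9,0}
5: fault, evict 3, frames {4,9,0,5}
9: hit
Page faults: 7.

7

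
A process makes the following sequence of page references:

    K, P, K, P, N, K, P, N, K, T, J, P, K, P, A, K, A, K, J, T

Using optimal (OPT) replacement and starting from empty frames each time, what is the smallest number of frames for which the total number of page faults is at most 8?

3

f=1: 20 faults
f=2: 11 faults
f=3: 7 faults
f=4: 6 faults
f=5: 6 faults
f=6: 6 faults
Smallest f with faults ≤ 8 is 3.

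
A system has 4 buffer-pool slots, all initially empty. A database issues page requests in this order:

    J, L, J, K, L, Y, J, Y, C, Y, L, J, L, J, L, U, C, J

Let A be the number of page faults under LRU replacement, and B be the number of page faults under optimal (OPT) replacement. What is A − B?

1

Under LRU: F F . F . F . . F . . . . . . F F . → 7 faults.
Under OPT: F F . F . F . . F . . . . . . F . . → 6 faults.
A − B = 7 − 6 = 1.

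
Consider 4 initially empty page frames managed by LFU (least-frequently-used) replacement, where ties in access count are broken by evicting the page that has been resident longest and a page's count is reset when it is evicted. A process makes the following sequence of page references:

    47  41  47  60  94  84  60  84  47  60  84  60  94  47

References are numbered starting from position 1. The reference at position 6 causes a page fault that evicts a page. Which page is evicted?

pos 1: 47: fault, frames [47]
pos 2: 41: fault, frames [47, 41]
pos 3: 47: hit
pos 4: 60: fault, frames [47, 41, 60]
pos 5: 94: fault, frames [47, 41, 60, 94]
pos 6: 84: fault, evict 41, frames [47, 60, 94, 84]
At position 6, page 41 is evicted.

41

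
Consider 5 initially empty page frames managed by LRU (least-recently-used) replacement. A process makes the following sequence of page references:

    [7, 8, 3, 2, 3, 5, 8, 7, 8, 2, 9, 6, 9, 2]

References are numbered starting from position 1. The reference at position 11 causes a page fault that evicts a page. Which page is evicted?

3

pos 1: 7: miss, frames {7}
pos 2: 8: miss, frames {7,8}
pos 3: 3: miss, frames {7,8,3}
pos 4: 2: miss, frames {7,8,3,2}
pos 5: 3: hit
pos 6: 5: miss, frames {7,8,2,3,5}
pos 7: 8: hit
pos 8: 7: hit
pos 9: 8: hit
pos 10: 2: hit
pos 11: 9: miss, evict 3, frames {5,7,8,2,9}
At position 11, page 3 is evicted.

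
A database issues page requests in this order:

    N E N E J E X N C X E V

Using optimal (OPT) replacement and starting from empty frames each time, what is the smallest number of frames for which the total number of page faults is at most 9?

f=1: 12 faults
f=2: 8 faults
f=3: 6 faults
f=4: 6 faults
f=5: 6 faults
f=6: 6 faults
Smallest f with faults ≤ 9 is 2.

2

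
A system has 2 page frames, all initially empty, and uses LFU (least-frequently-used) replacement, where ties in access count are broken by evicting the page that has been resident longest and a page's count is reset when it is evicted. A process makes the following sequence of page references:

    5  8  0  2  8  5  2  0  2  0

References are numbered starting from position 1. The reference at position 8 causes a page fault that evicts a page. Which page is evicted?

5

pos 1: 5: miss, frames {5}
pos 2: 8: miss, frames {5,8}
pos 3: 0: miss, evict 5, frames {8,0}
pos 4: 2: miss, evict 8, frames {0,2}
pos 5: 8: miss, evict 0, frames {2,8}
pos 6: 5: miss, evict 2, frames {8,5}
pos 7: 2: miss, evict 8, frames {5,2}
pos 8: 0: miss, evict 5, frames {2,0}
At position 8, page 5 is evicted.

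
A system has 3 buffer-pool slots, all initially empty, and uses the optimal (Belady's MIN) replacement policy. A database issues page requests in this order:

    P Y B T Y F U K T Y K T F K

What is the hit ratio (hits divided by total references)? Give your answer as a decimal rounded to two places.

0.43

P → fault, frames [P]
Y → fault, frames [P, Y]
B → fault, frames [P, Y, B]
T → fault, evict B, frames [P, Y, T]
Y → hit
F → fault, evict P, frames [Y, T, F]
U → fault, evict F, frames [Y, T, U]
K → fault, evict U, frames [Y, T, K]
T → hit
Y → hit
K → hit
T → hit
F → fault, evict T, frames [Y, K, F]
K → hit
Hits: 6 of 14 references → 6/14 = 0.4286.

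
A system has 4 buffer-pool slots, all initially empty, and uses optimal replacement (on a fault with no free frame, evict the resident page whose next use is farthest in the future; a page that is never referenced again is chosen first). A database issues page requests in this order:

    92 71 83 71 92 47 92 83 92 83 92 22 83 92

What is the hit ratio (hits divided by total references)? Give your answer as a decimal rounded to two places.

92 -> miss, frames {92}
71 -> miss, frames {92,71}
83 -> miss, frames {92,71,83}
71 -> hit
92 -> hit
47 -> miss, frames {92,71,83,47}
92 -> hit
83 -> hit
92 -> hit
83 -> hit
92 -> hit
22 -> miss, evict 47, frames {92,71,83,22}
83 -> hit
92 -> hit
Hits: 9 of 14 references → 9/14 = 0.6429.

0.64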